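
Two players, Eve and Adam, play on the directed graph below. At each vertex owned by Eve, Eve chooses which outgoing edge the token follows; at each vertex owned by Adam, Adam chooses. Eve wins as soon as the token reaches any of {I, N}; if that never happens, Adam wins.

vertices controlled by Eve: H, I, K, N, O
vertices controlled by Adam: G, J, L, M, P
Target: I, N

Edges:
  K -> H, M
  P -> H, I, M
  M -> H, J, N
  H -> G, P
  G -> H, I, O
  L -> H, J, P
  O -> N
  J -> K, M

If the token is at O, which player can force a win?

A0 = {I, N}
A1: add {O} — O (Eve) has O→N.
A2 = A1; e.g. G (Adam) can still go to H. Fixed point.
O ∈ A1, so Eve can force the target.

Eve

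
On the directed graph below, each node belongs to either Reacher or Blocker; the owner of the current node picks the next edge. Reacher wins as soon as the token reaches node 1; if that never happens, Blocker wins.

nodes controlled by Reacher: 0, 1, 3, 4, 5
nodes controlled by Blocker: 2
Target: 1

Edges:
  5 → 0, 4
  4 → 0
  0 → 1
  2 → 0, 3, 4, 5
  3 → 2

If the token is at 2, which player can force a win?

Blocker

A0 = {1}
A1: add {0} — 0 (Reacher) has 0→1.
A2: add {4, 5} — 4 (Reacher) has 4→0; 5 (Reacher) has 5→0.
A3 = A2; e.g. 2 (Blocker) can still go to 3. Fixed point.
2 never enters the attractor, so Blocker can avoid the target forever.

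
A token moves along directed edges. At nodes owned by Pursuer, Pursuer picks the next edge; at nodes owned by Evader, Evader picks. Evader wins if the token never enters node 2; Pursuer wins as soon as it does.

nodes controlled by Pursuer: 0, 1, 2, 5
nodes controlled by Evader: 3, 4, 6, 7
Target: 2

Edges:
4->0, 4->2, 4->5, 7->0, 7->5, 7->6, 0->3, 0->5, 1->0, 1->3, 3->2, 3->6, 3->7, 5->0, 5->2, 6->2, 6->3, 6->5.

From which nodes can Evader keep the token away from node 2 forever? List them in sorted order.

3, 6, 7

A0 = {2}
A1: add {5} — 5 (Pursuer) has 5→2.
A2: add {0} — 0 (Pursuer) has 0→5.
A3: add {1, 4} — 1 (Pursuer) has 1→0; 4 (Evader): all of {0, 2, 5} already in.
A4 = A3; e.g. 3 (Evader) can still go to 6. Fixed point.
Pursuer's attractor = {0, 1, 2, 4, 5}; Evader avoids the target exactly from the complement.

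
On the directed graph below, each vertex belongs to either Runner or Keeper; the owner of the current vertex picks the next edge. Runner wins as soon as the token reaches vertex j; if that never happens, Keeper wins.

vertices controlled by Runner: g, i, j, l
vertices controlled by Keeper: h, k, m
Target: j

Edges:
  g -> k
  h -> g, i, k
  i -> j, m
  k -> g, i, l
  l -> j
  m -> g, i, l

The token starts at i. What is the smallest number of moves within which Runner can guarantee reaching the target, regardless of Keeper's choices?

A0 = {j}
A1: add {i, l} — i (Runner) has i→j; l (Runner) has l→j.
A2 = A1; e.g. g (Runner) has no edge into A1. Fixed point.
i enters the attractor at level 1, so Runner can force the target in 1 move from there.

1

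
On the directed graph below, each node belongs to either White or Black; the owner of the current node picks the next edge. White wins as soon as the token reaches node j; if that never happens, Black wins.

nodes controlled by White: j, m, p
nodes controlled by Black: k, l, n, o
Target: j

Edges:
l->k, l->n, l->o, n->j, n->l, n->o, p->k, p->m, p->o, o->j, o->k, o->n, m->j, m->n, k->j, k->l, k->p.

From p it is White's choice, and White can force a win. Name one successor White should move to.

m

A0 = {j}
A1: add {m} — m (White) has m→j.
A2: add {p} — p (White) has p→m.
A3 = A2; e.g. k (Black) can still go to l. Fixed point.
From p, successor m is in the attractor (rank 1); the other successors k, o are not.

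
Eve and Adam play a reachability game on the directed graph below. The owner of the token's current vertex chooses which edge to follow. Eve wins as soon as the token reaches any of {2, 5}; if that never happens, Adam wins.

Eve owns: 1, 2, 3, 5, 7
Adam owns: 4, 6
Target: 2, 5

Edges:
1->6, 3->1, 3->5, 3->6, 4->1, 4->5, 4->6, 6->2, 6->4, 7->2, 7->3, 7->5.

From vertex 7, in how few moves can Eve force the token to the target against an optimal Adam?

1

A0 = {2, 5}
A1: add {3, 7} — 3 (Eve) has 3→5; 7 (Eve) has 7→2.
A2 = A1; e.g. 1 (Eve) has no edge into A1. Fixed point.
7 enters the attractor at level 1, so Eve can force the target in 1 move from there.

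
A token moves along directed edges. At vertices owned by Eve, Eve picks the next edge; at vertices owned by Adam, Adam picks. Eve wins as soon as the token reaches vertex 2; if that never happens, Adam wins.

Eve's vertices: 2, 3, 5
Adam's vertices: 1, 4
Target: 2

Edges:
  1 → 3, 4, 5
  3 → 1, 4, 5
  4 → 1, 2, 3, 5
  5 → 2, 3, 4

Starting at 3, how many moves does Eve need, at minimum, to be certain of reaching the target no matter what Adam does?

2

A0 = {2}
A1: add {5} — 5 (Eve) has 5→2.
A2: add {3} — 3 (Eve) has 3→5.
A3 = A2; e.g. 1 (Adam) can still go to 4. Fixed point.
3 enters the attractor at level 2, so Eve can force the target in 2 moves from there.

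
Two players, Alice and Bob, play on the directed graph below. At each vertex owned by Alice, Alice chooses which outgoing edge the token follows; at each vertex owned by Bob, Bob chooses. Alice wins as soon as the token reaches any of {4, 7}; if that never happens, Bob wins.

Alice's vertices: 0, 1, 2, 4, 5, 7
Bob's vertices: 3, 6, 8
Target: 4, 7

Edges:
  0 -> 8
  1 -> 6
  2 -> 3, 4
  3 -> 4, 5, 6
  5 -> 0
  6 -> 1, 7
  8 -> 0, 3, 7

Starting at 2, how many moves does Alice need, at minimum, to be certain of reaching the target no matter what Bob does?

1

A0 = {4, 7}
A1: add {2} — 2 (Alice) has 2→4.
A2 = A1; e.g. 0 (Alice) has no edge into A1. Fixed point.
2 enters the attractor at level 1, so Alice can force the target in 1 move from there.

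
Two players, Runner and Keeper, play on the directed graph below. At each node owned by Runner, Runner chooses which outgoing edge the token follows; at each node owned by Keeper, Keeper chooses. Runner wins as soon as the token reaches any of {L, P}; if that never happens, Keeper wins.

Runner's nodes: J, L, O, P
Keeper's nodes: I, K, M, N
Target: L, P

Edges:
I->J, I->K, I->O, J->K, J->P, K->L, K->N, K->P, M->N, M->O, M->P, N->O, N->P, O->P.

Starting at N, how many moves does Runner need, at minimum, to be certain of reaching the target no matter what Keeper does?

A0 = {L, P}
A1: add {J, O} — J (Runner) has J→P; O (Runner) has O→P.
A2: add {N} — N (Keeper): all of {O, P} already in.
N enters the attractor at level 2, so Runner can force the target in 2 moves from there.

2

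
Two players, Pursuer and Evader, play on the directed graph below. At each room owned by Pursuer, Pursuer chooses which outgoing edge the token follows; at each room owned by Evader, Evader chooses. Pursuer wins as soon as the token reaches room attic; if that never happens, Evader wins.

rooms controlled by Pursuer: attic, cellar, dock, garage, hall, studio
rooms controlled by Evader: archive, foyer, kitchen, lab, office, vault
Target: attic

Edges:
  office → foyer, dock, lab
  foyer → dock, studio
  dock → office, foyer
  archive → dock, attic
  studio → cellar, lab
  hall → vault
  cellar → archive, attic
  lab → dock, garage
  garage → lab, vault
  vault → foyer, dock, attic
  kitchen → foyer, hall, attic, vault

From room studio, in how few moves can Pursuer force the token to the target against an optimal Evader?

A0 = {attic}
A1: add {cellar} — cellar (Pursuer) has cellar→attic.
A2: add {studio} — studio (Pursuer) has studio→cellar.
A3 = A2; e.g. office (Evader) can still go to foyer. Fixed point.
studio enters the attractor at level 2, so Pursuer can force the target in 2 moves from there.

2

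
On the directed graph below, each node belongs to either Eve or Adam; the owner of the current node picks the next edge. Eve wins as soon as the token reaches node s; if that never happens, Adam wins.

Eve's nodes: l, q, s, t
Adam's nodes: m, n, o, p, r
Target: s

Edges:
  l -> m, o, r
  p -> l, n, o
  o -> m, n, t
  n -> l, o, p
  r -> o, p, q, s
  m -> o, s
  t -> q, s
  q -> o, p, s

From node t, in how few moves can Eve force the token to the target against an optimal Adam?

1

A0 = {s}
A1: add {q, t} — q (Eve) has q→s; t (Eve) has t→s.
A2 = A1; e.g. l (Eve) has no edge into A1. Fixed point.
t enters the attractor at level 1, so Eve can force the target in 1 move from there.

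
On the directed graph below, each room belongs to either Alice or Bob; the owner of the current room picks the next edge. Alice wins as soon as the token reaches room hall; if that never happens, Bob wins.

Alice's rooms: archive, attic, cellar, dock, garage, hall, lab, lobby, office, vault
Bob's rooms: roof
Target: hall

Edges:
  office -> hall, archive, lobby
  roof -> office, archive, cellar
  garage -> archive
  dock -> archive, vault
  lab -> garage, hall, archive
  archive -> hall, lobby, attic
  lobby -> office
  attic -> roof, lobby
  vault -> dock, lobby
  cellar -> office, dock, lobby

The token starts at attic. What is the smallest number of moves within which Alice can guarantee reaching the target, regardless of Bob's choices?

3

A0 = {hall}
A1: add {archive, lab, office} — office (Alice) has office→hall; lab (Alice) has lab→hall; archive (Alice) has archive→hall.
A2: add {cellar, dock, garage, lobby} — garage (Alice) has garage→archive; dock (Alice) has dock→archive; lobby (Alice) has lobby→office; cellar (Alice) has cellar→office.
A3: add {attic, roof, vault} — roof (Bob): all of {office, archive, cellar} already in; attic (Alice) has attic→lobby; vault (Alice) has vault→dock.
A3 = all vertices. Fixed point.
attic enters the attractor at level 3, so Alice can force the target in 3 moves from there.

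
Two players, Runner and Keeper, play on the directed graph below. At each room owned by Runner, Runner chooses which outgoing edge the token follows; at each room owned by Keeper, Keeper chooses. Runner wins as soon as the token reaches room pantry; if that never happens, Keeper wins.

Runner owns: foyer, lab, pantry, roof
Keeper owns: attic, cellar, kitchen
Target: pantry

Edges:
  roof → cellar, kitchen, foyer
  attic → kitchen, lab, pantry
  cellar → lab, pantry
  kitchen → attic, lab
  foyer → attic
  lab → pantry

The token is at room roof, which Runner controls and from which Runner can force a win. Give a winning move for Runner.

cellar

A0 = {pantry}
A1: add {lab} — lab (Runner) has lab→pantry.
A2: add {cellar} — cellar (Keeper): all of {lab, pantry} already in.
A3: add {roof} — roof (Runner) has roof→cellar.
A4 = A3; e.g. attic (Keeper) can still go to kitchen. Fixed point.
From roof, successor cellar is in the attractor (rank 2); the other successors foyer, kitchen are not.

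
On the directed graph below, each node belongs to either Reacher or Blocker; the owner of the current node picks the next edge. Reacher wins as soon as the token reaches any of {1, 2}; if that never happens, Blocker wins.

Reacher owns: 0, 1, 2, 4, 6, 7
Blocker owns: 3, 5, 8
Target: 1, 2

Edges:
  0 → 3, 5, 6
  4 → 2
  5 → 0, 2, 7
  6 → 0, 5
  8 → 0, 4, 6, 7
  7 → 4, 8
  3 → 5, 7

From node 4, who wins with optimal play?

A0 = {1, 2}
A1: add {4} — 4 (Reacher) has 4→2.
4 ∈ A1, so Reacher can force the target.

Reacher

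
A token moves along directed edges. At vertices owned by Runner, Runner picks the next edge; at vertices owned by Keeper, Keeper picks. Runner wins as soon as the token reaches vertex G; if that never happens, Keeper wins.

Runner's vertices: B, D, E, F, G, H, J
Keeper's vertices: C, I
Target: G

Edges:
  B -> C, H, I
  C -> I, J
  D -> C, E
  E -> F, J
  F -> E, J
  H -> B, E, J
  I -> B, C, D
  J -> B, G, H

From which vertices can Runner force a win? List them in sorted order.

B, D, E, F, G, H, J

A0 = {G}
A1: add {J} — J (Runner) has J→G.
A2: add {E, F, H} — E (Runner) has E→J; F (Runner) has F→J; H (Runner) has H→J.
A3: add {B, D} — B (Runner) has B→H; D (Runner) has D→E.
A4 = A3; e.g. C (Keeper) can still go to I. Fixed point.
Runner's winning region = {B, D, E, F, G, H, J}.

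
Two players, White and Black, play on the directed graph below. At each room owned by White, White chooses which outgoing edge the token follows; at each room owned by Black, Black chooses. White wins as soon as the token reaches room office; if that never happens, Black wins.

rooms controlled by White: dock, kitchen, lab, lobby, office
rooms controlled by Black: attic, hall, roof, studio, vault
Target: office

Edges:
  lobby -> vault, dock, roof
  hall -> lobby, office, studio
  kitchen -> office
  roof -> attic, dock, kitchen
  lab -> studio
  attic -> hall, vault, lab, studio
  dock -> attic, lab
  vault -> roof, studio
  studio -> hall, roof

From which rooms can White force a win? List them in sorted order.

kitchen, office

A0 = {office}
A1: add {kitchen} — kitchen (White) has kitchen→office.
A2 = A1; e.g. hall (Black) can still go to lobby. Fixed point.
White's winning region = {kitchen, office}.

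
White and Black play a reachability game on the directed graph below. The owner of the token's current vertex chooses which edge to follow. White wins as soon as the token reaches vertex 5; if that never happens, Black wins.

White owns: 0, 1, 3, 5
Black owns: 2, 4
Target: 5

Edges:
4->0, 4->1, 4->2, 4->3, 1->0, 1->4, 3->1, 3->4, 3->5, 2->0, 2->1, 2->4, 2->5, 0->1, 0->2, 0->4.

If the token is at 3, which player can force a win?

White

A0 = {5}
A1: add {3} — 3 (White) has 3→5.
A2 = A1; e.g. 0 (White) has no edge into A1. Fixed point.
3 ∈ A1, so White can force the target.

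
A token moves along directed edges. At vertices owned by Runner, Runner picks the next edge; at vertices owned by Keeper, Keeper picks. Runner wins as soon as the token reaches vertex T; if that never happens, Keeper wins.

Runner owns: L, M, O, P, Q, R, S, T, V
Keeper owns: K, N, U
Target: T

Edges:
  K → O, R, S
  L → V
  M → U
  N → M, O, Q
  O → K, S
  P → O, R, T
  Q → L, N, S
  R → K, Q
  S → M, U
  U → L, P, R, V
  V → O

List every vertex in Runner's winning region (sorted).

P, T

A0 = {T}
A1: add {P} — P (Runner) has P→T.
A2 = A1; e.g. K (Keeper) can still go to O. Fixed point.
Runner's winning region = {P, T}.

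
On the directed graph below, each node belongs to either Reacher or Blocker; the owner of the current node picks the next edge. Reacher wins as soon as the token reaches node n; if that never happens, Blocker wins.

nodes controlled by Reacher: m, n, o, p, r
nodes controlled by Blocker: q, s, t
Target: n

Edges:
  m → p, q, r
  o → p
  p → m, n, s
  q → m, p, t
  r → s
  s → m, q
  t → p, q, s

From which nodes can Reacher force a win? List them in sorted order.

A0 = {n}
A1: add {p} — p (Reacher) has p→n.
A2: add {m, o} — m (Reacher) has m→p; o (Reacher) has o→p.
A3 = A2; e.g. q (Blocker) can still go to t. Fixed point.
Reacher's winning region = {m, n, o, p}.

m, n, o, p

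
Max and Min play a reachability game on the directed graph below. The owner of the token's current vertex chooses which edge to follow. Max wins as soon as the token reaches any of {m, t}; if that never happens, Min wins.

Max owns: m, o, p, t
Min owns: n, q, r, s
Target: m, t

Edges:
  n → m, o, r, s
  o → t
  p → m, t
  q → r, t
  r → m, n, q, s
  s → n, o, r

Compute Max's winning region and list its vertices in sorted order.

A0 = {m, t}
A1: add {o, p} — o (Max) has o→t; p (Max) has p→m.
A2 = A1; e.g. n (Min) can still go to r. Fixed point.
Max's winning region = {m, o, p, t}.

m, o, p, t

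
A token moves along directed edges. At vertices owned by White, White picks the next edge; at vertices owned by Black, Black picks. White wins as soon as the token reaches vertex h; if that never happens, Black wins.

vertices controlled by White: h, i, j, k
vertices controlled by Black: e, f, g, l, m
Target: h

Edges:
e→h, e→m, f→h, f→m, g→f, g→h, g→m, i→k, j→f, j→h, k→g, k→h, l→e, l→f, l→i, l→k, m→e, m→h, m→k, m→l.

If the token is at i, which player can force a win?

White

A0 = {h}
A1: add {j, k} — j (White) has j→h; k (White) has k→h.
A2: add {i} — i (White) has i→k.
A3 = A2; e.g. e (Black) can still go to m. Fixed point.
i ∈ A2, so White can force the target.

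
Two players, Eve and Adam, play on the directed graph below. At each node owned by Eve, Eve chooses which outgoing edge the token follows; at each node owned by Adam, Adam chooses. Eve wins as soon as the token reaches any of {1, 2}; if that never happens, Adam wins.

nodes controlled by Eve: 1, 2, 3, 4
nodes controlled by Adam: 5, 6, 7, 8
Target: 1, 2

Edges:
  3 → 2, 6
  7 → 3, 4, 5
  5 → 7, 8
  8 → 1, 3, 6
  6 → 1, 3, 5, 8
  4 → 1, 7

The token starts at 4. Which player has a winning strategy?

A0 = {1, 2}
A1: add {3, 4} — 3 (Eve) has 3→2; 4 (Eve) has 4→1.
A2 = A1; e.g. 5 (Adam) can still go to 7. Fixed point.
4 ∈ A1, so Eve can force the target.

Eve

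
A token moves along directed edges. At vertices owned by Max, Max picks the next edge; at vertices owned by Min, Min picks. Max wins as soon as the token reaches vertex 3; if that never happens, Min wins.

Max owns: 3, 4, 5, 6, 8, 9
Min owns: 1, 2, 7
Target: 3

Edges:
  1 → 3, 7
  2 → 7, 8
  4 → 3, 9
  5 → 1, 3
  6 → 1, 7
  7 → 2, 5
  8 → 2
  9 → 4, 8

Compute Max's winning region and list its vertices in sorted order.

A0 = {3}
A1: add {4, 5} — 4 (Max) has 4→3; 5 (Max) has 5→3.
A2: add {9} — 9 (Max) has 9→4.
A3 = A2; e.g. 1 (Min) can still go to 7. Fixed point.
Max's winning region = {3, 4, 5, 9}.

3, 4, 5, 9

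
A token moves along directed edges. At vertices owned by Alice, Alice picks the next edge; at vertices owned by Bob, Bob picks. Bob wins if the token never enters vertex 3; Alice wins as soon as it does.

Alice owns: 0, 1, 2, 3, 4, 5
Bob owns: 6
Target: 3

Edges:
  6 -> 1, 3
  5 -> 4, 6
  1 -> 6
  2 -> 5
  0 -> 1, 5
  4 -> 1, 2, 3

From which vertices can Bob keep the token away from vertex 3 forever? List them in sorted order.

A0 = {3}
A1: add {4} — 4 (Alice) has 4→3.
A2: add {5} — 5 (Alice) has 5→4.
A3: add {0, 2} — 0 (Alice) has 0→5; 2 (Alice) has 2→5.
A4 = A3; e.g. 1 (Alice) has no edge into A3. Fixed point.
Alice's attractor = {0, 2, 3, 4, 5}; Bob avoids the target exactly from the complement.

1, 6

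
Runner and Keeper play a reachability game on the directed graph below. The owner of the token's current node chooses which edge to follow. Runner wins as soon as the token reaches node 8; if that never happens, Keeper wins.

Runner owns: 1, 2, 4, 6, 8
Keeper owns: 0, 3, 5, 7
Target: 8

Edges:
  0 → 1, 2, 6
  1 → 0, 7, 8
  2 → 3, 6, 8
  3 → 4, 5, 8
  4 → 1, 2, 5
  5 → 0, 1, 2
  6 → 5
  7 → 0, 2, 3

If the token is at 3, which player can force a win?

Keeper

A0 = {8}
A1: add {1, 2} — 1 (Runner) has 1→8; 2 (Runner) has 2→8.
A2: add {4} — 4 (Runner) has 4→1.
A3 = A2; e.g. 0 (Keeper) can still go to 6. Fixed point.
3 never enters the attractor, so Keeper can avoid the target forever.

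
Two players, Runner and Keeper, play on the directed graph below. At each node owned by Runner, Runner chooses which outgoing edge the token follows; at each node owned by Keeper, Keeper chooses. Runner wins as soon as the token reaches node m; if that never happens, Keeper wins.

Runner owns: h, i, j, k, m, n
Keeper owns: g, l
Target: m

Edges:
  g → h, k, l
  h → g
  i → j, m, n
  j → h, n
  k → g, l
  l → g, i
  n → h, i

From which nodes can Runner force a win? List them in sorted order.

i, j, m, n

A0 = {m}
A1: add {i} — i (Runner) has i→m.
A2: add {n} — n (Runner) has n→i.
A3: add {j} — j (Runner) has j→n.
A4 = A3; e.g. g (Keeper) can still go to h. Fixed point.
Runner's winning region = {i, j, m, n}.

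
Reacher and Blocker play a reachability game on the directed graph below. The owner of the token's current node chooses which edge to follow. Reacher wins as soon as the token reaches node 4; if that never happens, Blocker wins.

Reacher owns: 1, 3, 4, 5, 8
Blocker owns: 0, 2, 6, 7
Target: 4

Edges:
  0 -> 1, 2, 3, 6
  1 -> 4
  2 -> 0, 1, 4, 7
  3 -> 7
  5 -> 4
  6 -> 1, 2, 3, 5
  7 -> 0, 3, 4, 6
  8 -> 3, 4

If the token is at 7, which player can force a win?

A0 = {4}
A1: add {1, 5, 8} — 1 (Reacher) has 1→4; 5 (Reacher) has 5→4; 8 (Reacher) has 8→4.
A2 = A1; e.g. 0 (Blocker) can still go to 2. Fixed point.
7 never enters the attractor, so Blocker can avoid the target forever.

Blocker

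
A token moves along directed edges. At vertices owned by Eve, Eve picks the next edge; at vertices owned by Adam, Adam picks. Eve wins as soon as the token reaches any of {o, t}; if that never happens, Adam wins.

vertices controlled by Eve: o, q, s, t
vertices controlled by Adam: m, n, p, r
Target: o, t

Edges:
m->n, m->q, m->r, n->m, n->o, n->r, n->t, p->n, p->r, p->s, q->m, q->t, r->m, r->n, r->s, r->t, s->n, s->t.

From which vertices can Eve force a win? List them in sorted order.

A0 = {o, t}
A1: add {q, s} — q (Eve) has q→t; s (Eve) has s→t.
A2 = A1; e.g. m (Adam) can still go to n. Fixed point.
Eve's winning region = {o, q, s, t}.

o, q, s, t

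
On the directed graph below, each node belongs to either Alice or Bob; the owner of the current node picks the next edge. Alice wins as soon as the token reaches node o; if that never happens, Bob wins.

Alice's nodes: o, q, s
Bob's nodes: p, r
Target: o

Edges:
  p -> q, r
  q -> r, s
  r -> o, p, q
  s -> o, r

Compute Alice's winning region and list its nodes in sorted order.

o, q, s

A0 = {o}
A1: add {s} — s (Alice) has s→o.
A2: add {q} — q (Alice) has q→s.
A3 = A2; e.g. p (Bob) can still go to r. Fixed point.
Alice's winning region = {o, q, s}.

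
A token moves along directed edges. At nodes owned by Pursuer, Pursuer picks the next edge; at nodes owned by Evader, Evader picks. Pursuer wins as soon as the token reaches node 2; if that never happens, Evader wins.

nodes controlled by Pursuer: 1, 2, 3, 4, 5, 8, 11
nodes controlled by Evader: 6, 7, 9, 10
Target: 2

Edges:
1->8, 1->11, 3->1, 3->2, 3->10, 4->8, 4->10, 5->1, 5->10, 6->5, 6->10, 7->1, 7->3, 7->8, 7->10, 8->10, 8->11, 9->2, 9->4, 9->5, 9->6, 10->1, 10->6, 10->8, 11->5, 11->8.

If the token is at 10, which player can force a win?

A0 = {2}
A1: add {3} — 3 (Pursuer) has 3→2.
A2 = A1; e.g. 1 (Pursuer) has no edge into A1. Fixed point.
10 never enters the attractor, so Evader can avoid the target forever.

Evader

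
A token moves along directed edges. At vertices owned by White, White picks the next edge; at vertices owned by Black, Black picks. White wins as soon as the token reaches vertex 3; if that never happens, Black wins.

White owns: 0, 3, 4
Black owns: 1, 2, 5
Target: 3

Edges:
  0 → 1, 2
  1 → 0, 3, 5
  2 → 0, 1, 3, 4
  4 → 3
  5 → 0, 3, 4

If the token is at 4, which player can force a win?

White

A0 = {3}
A1: add {4} — 4 (White) has 4→3.
A2 = A1; e.g. 0 (White) has no edge into A1. Fixed point.
4 ∈ A1, so White can force the target.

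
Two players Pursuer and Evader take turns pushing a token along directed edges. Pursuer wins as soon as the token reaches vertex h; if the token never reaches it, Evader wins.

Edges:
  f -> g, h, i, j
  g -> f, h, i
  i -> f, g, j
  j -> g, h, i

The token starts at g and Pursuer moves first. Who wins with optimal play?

Track states (vertex, player-to-move).
A0 = {(h,Pursuer), (h,Evader)}
A1: add {(f,Pursuer), (g,Pursuer), (j,Pursuer)}.
(g,Pursuer) ∈ A1 ⇒ Pursuer forces the target.

Pursuer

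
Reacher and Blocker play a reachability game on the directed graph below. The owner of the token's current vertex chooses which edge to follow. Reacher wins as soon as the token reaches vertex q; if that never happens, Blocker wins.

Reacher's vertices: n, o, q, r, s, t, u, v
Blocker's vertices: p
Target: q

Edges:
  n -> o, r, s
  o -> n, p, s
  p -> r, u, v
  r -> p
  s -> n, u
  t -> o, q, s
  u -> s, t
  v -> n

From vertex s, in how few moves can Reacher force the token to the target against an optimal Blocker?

A0 = {q}
A1: add {t} — t (Reacher) has t→q.
A2: add {u} — u (Reacher) has u→t.
A3: add {s} — s (Reacher) has s→u.
s enters the attractor at level 3, so Reacher can force the target in 3 moves from there.

3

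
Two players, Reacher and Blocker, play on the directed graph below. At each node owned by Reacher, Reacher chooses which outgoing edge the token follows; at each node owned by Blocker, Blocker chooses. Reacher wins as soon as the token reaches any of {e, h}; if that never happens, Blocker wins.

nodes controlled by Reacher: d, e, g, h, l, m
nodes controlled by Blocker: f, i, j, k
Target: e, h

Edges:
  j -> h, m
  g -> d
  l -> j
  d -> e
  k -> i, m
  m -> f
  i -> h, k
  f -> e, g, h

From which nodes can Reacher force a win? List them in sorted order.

d, e, f, g, h, j, l, m

A0 = {e, h}
A1: add {d} — d (Reacher) has d→e.
A2: add {g} — g (Reacher) has g→d.
A3: add {f} — f (Blocker): all of {e, g, h} already in.
A4: add {m} — m (Reacher) has m→f.
A5: add {j} — j (Blocker): all of {h, m} already in.
A6: add {l} — l (Reacher) has l→j.
A7 = A6; e.g. i (Blocker) can still go to k. Fixed point.
Reacher's winning region = {d, e, f, g, h, j, l, m}.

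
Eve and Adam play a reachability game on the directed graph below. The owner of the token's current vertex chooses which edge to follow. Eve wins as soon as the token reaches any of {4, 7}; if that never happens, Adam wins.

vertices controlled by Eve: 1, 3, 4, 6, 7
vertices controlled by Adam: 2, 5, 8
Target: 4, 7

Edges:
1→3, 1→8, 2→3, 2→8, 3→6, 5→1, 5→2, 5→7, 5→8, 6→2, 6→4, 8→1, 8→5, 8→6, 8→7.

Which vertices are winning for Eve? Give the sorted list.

A0 = {4, 7}
A1: add {6} — 6 (Eve) has 6→4.
A2: add {3} — 3 (Eve) has 3→6.
A3: add {1} — 1 (Eve) has 1→3.
A4 = A3; e.g. 2 (Adam) can still go to 8. Fixed point.
Eve's winning region = {1, 3, 4, 6, 7}.

1, 3, 4, 6, 7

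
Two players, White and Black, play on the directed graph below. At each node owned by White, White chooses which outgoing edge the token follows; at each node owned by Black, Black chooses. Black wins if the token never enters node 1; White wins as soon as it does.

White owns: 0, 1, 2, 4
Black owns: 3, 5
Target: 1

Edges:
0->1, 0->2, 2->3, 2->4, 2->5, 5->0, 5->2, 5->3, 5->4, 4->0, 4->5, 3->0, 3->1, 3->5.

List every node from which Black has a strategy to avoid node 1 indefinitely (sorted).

3, 5

A0 = {1}
A1: add {0} — 0 (White) has 0→1.
A2: add {4} — 4 (White) has 4→0.
A3: add {2} — 2 (White) has 2→4.
A4 = A3; e.g. 3 (Black) can still go to 5. Fixed point.
White's attractor = {0, 1, 2, 4}; Black avoids the target exactly from the complement.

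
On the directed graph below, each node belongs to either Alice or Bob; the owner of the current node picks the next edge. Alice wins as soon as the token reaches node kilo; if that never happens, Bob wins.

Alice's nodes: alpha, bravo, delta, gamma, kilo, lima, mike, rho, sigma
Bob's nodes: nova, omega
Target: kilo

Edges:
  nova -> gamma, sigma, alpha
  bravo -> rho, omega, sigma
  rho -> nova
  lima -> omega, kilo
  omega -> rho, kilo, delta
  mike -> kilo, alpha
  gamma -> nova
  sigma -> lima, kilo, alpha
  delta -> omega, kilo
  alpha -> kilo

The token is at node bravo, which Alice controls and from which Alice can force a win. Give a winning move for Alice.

sigma

A0 = {kilo}
A1: add {alpha, delta, lima, mike, sigma} — lima (Alice) has lima→kilo; mike (Alice) has mike→kilo; sigma (Alice) has sigma→kilo; delta (Alice) has delta→kilo; alpha (Alice) has alpha→kilo.
A2: add {bravo} — bravo (Alice) has bravo→sigma.
A3 = A2; e.g. nova (Bob) can still go to gamma. Fixed point.
From bravo, successor sigma is in the attractor (rank 1); the other successors omega, rho are not.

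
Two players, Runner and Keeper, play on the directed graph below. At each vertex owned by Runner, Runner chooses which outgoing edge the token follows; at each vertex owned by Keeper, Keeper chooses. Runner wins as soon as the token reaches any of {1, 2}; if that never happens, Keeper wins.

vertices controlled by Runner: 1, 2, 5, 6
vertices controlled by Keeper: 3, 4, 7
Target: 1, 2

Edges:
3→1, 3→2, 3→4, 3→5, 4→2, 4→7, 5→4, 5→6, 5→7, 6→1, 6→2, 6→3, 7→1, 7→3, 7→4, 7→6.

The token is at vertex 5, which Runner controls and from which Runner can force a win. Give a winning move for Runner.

6

A0 = {1, 2}
A1: add {6} — 6 (Runner) has 6→1.
A2: add {5} — 5 (Runner) has 5→6.
A3 = A2; e.g. 3 (Keeper) can still go to 4. Fixed point.
From 5, successor 6 is in the attractor (rank 1); the other successors 4, 7 are not.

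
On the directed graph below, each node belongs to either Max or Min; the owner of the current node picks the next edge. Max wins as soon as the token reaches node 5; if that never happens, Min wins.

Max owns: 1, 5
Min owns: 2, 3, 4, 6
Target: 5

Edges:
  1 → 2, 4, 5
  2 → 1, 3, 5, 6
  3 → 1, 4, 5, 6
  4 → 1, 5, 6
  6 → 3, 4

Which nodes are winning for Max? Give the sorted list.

A0 = {5}
A1: add {1} — 1 (Max) has 1→5.
A2 = A1; e.g. 2 (Min) can still go to 3. Fixed point.
Max's winning region = {1, 5}.

1, 5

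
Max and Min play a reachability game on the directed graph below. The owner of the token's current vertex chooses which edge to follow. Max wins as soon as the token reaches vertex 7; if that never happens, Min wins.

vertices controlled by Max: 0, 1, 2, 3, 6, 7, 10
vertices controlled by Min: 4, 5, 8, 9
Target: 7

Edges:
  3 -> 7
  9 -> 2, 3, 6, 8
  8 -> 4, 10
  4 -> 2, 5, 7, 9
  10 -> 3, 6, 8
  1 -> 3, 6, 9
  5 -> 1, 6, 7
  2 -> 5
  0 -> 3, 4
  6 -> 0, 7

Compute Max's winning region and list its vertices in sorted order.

0, 1, 2, 3, 5, 6, 7, 10

A0 = {7}
A1: add {3, 6} — 3 (Max) has 3→7; 6 (Max) has 6→7.
A2: add {0, 1, 10} — 0 (Max) has 0→3; 1 (Max) has 1→3; 10 (Max) has 10→3.
A3: add {5} — 5 (Min): all of {1, 6, 7} already in.
A4: add {2} — 2 (Max) has 2→5.
A5 = A4; e.g. 4 (Min) can still go to 9. Fixed point.
Max's winning region = {0, 1, 2, 3, 5, 6, 7, 10}.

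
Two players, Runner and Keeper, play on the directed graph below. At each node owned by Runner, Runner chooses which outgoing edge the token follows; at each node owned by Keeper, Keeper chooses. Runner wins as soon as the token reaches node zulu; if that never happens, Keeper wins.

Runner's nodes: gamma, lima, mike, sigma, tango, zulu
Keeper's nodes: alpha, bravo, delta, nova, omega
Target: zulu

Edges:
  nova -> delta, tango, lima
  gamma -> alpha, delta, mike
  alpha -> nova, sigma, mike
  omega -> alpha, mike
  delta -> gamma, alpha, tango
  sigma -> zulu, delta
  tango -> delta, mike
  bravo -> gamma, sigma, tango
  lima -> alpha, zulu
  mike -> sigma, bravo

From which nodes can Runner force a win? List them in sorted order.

A0 = {zulu}
A1: add {lima, sigma} — sigma (Runner) has sigma→zulu; lima (Runner) has lima→zulu.
A2: add {mike} — mike (Runner) has mike→sigma.
A3: add {gamma, tango} — gamma (Runner) has gamma→mike; tango (Runner) has tango→mike.
A4: add {bravo} — bravo (Keeper): all of {gamma, sigma, tango} already in.
A5 = A4; e.g. nova (Keeper) can still go to delta. Fixed point.
Runner's winning region = {bravo, gamma, lima, mike, sigma, tango, zulu}.

bravo, gamma, lima, mike, sigma, tango, zulu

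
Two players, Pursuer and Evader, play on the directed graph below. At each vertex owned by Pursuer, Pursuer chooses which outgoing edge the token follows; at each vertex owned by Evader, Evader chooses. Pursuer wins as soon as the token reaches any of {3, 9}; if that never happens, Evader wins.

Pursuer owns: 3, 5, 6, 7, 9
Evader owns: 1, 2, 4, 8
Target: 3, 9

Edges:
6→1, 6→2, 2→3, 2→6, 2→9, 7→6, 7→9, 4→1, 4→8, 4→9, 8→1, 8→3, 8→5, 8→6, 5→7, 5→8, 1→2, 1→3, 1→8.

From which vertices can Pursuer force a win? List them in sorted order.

A0 = {3, 9}
A1: add {7} — 7 (Pursuer) has 7→9.
A2: add {5} — 5 (Pursuer) has 5→7.
A3 = A2; e.g. 1 (Evader) can still go to 2. Fixed point.
Pursuer's winning region = {3, 5, 7, 9}.

3, 5, 7, 9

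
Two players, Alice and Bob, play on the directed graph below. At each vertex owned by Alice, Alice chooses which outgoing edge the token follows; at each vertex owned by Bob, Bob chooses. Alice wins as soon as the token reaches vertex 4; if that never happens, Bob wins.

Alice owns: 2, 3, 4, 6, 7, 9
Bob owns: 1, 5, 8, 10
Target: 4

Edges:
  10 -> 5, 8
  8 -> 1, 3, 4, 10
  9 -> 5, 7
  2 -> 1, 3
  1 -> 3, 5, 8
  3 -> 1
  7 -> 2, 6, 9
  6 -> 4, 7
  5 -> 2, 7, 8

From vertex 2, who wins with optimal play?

Bob

A0 = {4}
A1: add {6} — 6 (Alice) has 6→4.
A2: add {7} — 7 (Alice) has 7→6.
A3: add {9} — 9 (Alice) has 9→7.
A4 = A3; e.g. 1 (Bob) can still go to 3. Fixed point.
2 never enters the attractor, so Bob can avoid the target forever.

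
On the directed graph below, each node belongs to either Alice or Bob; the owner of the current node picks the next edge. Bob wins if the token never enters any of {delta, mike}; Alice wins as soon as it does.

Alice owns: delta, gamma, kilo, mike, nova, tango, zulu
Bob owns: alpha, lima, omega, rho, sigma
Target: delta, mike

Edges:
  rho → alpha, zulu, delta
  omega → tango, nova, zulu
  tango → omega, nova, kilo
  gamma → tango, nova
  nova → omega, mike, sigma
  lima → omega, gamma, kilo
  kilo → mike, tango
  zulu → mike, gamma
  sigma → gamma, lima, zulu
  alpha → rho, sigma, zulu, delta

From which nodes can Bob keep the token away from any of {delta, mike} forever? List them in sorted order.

A0 = {delta, mike}
A1: add {kilo, nova, zulu} — nova (Alice) has nova→mike; zulu (Alice) has zulu→mike; kilo (Alice) has kilo→mike.
A2: add {gamma, tango} — gamma (Alice) has gamma→nova; tango (Alice) has tango→nova.
A3: add {omega} — omega (Bob): all of {tango, nova, zulu} already in.
A4: add {lima} — lima (Bob): all of {omega, gamma, kilo} already in.
A5: add {sigma} — sigma (Bob): all of {gamma, lima, zulu} already in.
A6 = A5; e.g. alpha (Bob) can still go to rho. Fixed point.
Alice's attractor = {delta, gamma, kilo, lima, mike, nova, omega, sigma, tango, zulu}; Bob avoids the target exactly from the complement.

alpha, rho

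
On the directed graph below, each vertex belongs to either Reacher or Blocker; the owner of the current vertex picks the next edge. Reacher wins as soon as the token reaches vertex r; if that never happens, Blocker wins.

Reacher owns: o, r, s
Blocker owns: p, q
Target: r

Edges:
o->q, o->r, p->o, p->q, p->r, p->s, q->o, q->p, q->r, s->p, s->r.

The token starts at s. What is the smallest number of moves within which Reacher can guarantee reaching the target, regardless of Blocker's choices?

1

A0 = {r}
A1: add {o, s} — o (Reacher) has o→r; s (Reacher) has s→r.
A2 = A1; e.g. p (Blocker) can still go to q. Fixed point.
s enters the attractor at level 1, so Reacher can force the target in 1 move from there.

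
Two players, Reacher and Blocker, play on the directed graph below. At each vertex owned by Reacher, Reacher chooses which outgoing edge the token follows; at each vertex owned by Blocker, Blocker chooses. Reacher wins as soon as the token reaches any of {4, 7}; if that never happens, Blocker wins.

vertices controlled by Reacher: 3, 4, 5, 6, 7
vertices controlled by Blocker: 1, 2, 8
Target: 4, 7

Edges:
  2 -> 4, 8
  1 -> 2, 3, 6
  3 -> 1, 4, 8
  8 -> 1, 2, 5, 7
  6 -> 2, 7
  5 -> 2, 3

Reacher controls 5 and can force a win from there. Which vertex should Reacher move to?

3

A0 = {4, 7}
A1: add {3, 6} — 3 (Reacher) has 3→4; 6 (Reacher) has 6→7.
A2: add {5} — 5 (Reacher) has 5→3.
A3 = A2; e.g. 1 (Blocker) can still go to 2. Fixed point.
From 5, successor 3 is in the attractor (rank 1); the other successor 2 is not.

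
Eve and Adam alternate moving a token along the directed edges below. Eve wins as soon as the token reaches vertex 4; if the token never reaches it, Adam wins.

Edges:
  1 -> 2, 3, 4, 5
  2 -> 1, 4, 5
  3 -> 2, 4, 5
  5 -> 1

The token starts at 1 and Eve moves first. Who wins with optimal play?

Track states (vertex, player-to-move).
A0 = {(4,Eve), (4,Adam)}
A1: add {(1,Eve), (2,Eve), (3,Eve)}.
(1,Eve) ∈ A1 ⇒ Eve forces the target.

Eve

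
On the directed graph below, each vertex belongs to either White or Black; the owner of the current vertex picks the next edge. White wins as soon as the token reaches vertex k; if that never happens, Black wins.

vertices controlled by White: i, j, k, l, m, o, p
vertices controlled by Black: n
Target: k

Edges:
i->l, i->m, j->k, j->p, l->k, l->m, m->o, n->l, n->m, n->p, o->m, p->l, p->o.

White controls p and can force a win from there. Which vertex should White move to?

l

A0 = {k}
A1: add {j, l} — j (White) has j→k; l (White) has l→k.
A2: add {i, p} — i (White) has i→l; p (White) has p→l.
A3 = A2; e.g. m (White) has no edge into A2. Fixed point.
From p, successor l is in the attractor (rank 1); the other successor o is not.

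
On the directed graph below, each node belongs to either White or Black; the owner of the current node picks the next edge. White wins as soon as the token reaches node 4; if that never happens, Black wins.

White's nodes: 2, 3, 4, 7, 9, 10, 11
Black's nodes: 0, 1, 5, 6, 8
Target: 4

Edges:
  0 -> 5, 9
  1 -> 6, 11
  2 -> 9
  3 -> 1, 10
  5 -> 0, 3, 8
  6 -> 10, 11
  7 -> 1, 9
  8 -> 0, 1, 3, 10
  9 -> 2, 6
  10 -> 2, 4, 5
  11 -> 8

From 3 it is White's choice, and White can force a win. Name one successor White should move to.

A0 = {4}
A1: add {10} — 10 (White) has 10→4.
A2: add {3} — 3 (White) has 3→10.
A3 = A2; e.g. 0 (Black) can still go to 5. Fixed point.
From 3, successor 10 is in the attractor (rank 1); the other successor 1 is not.

10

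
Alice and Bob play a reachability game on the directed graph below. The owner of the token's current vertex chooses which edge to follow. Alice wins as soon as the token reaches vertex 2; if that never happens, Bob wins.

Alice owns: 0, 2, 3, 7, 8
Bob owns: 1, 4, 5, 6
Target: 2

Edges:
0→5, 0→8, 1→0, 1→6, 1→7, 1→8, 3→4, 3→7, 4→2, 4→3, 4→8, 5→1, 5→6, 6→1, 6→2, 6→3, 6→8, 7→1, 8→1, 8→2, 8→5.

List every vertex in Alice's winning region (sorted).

0, 2, 8

A0 = {2}
A1: add {8} — 8 (Alice) has 8→2.
A2: add {0} — 0 (Alice) has 0→8.
A3 = A2; e.g. 1 (Bob) can still go to 6. Fixed point.
Alice's winning region = {0, 2, 8}.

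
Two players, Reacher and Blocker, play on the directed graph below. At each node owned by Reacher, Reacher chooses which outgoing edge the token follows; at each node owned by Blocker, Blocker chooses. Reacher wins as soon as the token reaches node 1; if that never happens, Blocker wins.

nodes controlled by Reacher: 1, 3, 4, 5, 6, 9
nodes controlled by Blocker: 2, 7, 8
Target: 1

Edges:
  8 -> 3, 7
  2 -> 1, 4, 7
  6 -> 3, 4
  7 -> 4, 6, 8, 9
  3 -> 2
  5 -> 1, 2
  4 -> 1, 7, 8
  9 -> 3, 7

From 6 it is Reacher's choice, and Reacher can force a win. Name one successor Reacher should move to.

4

A0 = {1}
A1: add {4, 5} — 4 (Reacher) has 4→1; 5 (Reacher) has 5→1.
A2: add {6} — 6 (Reacher) has 6→4.
A3 = A2; e.g. 2 (Blocker) can still go to 7. Fixed point.
From 6, successor 4 is in the attractor (rank 1); the other successor 3 is not.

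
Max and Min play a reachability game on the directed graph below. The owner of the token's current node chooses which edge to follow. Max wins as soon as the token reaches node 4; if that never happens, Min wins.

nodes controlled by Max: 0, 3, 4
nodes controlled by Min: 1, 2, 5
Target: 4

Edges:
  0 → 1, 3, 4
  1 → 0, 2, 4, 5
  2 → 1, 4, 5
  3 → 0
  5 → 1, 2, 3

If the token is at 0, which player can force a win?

A0 = {4}
A1: add {0} — 0 (Max) has 0→4.
0 ∈ A1, so Max can force the target.

Max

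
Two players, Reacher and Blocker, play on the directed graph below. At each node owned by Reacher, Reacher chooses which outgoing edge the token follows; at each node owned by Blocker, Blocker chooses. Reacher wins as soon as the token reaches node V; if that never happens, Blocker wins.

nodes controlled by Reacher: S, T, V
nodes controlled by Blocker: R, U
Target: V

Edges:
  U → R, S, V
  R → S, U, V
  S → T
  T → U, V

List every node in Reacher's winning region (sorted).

A0 = {V}
A1: add {T} — T (Reacher) has T→V.
A2: add {S} — S (Reacher) has S→T.
A3 = A2; e.g. R (Blocker) can still go to U. Fixed point.
Reacher's winning region = {S, T, V}.

S, T, V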